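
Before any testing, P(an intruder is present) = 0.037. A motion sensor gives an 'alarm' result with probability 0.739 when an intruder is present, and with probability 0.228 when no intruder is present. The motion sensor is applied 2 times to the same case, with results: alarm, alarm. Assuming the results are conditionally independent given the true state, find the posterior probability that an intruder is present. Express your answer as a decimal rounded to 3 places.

Let H be the event that an intruder is present; start with P(H) = 0.037. P('alarm'|H) = 0.739, P('alarm'|¬H) = 0.228.
Update on result 1 ('alarm'): P(H) ← 0.739·0.0370 / (0.739·0.0370 + 0.228·0.9630) = 0.027343/0.24691 = 0.1107.
Update on result 2 ('alarm'): P(H) ← 0.739·0.1107 / (0.739·0.1107 + 0.228·0.8893) = 0.081838/0.28459 = 0.2876.

Posterior P(H) ≈ 0.288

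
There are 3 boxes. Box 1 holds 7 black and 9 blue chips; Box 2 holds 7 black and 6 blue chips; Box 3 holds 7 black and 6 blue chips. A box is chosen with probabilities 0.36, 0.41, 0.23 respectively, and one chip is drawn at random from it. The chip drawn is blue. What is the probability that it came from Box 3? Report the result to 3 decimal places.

Posterior probability ≈ 0.213

P(blue|Box 1) = 0.5625; P(blue|Box 2) = 0.4615; P(blue|Box 3) = 0.4615.
Prior × likelihood for each source: 0.36·0.5625=0.2025, 0.41·0.4615=0.1892, 0.23·0.4615=0.1062. Summing gives P(blue) = 0.49788.
P(Box 3 | blue) = 0.1062 / 0.49788 = 0.213.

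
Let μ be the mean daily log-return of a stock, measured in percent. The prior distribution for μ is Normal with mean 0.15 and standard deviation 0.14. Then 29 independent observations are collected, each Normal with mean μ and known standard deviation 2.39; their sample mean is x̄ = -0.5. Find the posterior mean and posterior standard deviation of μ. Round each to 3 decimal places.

With known σ, the Normal prior is conjugate. Weight on the data is w = (n/σ²)/(n/σ² + 1/τ₀²) = 5.07694/(5.07694+51.0204) = 0.090502.
Posterior mean = w·x̄ + (1−w)·μ₀ = 0.090502·-0.5 + 0.90950·0.15 = 0.091. Posterior variance = 1/(5.07694+51.0204) = 0.0178262, so SD = 0.134.

Posterior mean ≈ 0.091; posterior SD ≈ 0.134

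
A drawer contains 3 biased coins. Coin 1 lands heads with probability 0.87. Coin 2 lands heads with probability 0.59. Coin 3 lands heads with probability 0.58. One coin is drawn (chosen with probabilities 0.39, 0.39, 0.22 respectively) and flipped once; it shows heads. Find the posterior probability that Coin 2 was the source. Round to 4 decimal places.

P(heads|C1) = 0.87; P(heads|C2) = 0.59; P(heads|C3) = 0.58.
Prior × likelihood for each source: 0.39·0.87=0.3393, 0.39·0.59=0.2301, 0.22·0.58=0.1276. Summing gives P(heads) = 0.69700.
P(Coin 2 | heads) = 0.2301 / 0.69700 = 0.3301.

Posterior probability ≈ 0.3301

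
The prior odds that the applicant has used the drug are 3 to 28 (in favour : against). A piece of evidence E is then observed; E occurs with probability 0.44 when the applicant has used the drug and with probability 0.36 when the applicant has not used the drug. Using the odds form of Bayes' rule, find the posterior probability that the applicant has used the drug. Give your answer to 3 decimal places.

Prior odds = 3/28 = 0.10714. In log-odds, ln(0.10714) = -2.2336.
Add log likelihood ratio: ln(1.2222) = 0.20067.
Posterior log-odds = -2.0329, so posterior odds = exp(-2.0329) = 0.13095. Converting, P(H|E) = 0.13095/1.1310 = 0.116.

Posterior probability ≈ 0.116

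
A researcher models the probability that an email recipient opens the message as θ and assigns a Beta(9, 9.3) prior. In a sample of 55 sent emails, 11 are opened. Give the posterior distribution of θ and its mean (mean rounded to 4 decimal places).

Posterior: Beta(20, 53.3); mean ≈ 0.2729

Observing 11 successes and 44 failures updates Beta(9, 9.3) by adding the success and failure counts to the two shape parameters: α = 9+11 = 20, β = 9.3+44 = 53.3.
Posterior mean = α/(α+β) = 20/73.3 = 0.2729.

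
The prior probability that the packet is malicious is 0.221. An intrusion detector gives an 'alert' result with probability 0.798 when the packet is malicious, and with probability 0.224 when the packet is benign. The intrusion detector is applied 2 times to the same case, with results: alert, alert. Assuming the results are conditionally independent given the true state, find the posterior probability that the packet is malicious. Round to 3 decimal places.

Posterior P(H) ≈ 0.783

With H the event that the packet is malicious, the joint likelihood of the observed sequence is P(data|H) = 0.798·0.798 = 0.63680 and P(data|¬H) = 0.224·0.224 = 0.050176.
Bayes: P(H|data) = 0.221·0.63680 / (0.221·0.63680 + 0.779·0.050176) = 0.14073/0.17982 = 0.7826.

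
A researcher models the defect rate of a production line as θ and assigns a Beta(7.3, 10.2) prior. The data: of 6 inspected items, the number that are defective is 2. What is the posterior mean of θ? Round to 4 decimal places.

The binomial likelihood is conjugate to the Beta prior: with 2 successes and 4 failures, the posterior is Beta(7.3+2, 10.2+4) = Beta(9.3, 14.2).
Posterior mean = α/(α+β) = 9.3/23.5 = 0.3957.

Posterior mean ≈ 0.3957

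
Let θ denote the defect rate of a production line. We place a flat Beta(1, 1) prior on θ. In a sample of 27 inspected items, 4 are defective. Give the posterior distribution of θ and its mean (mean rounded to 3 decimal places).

Posterior: Beta(5, 24); mean ≈ 0.172

Observing 4 successes and 23 failures updates Beta(1, 1) by adding the success and failure counts to the two shape parameters: α = 1+4 = 5, β = 1+23 = 24.
Posterior mean = α/(α+β) = 5/29 = 0.172.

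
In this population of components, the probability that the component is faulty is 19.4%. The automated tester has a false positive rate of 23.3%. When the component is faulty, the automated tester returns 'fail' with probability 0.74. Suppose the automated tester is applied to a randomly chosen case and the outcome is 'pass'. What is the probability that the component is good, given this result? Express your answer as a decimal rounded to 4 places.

P(¬H | E) ≈ 0.9246

Let H be the event that the component is faulty. P(H) = 0.194, so P(¬H) = 0.806. With E the 'pass' result, P(E|H) = 0.26 and P(E|¬H) = 0.767.
P(E) = 0.26·0.194 + 0.767·0.806 = 0.050440 + 0.61820 = 0.66864.
By Bayes' theorem, P(H|E) = 0.050440 / 0.66864 = 0.0754. Hence P(¬H|E) = 1 − 0.0754 = 0.9246.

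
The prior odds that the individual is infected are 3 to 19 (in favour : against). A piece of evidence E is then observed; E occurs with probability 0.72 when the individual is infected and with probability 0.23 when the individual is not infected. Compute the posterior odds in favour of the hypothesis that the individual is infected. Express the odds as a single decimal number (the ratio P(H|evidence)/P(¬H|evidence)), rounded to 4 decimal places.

Prior odds = 3/19 = 0.15789. In log-odds, ln(0.15789) = -1.8458.
Add log likelihood ratio: ln(3.1304) = 1.1412.
Posterior log-odds = -0.70465, so posterior odds = exp(-0.70465) = 0.49428.

Posterior odds ≈ 0.4943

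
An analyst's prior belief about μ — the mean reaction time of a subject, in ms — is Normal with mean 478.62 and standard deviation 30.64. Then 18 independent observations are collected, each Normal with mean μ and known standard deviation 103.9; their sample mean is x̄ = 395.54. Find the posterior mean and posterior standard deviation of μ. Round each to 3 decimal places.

Prior precision 1/τ₀² = 1/30.64² = 0.00106518; data precision n/σ² = 18/103.9² = 0.00166741.
Posterior precision = 0.00106518 + 0.00166741 = 0.00273258, giving posterior SD = 1/√0.00273258 = 19.130.
Posterior mean = (0.00106518·478.62 + 0.00166741·395.54) / 0.00273258 = 427.925.

Posterior mean ≈ 427.925; posterior SD ≈ 19.130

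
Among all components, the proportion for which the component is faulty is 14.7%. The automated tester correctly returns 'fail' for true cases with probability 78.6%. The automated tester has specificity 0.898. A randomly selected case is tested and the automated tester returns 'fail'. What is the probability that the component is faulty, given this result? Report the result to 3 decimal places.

P(H | E) ≈ 0.570

Let H be the event that the component is faulty. P(H) = 0.147, so P(¬H) = 0.853. With E the 'fail' result, P(E|H) = 0.786 and P(E|¬H) = 0.102.
P(E) = 0.786·0.147 + 0.102·0.853 = 0.11554 + 0.087006 = 0.20255.
By Bayes' theorem, P(H|E) = 0.11554 / 0.20255 = 0.570.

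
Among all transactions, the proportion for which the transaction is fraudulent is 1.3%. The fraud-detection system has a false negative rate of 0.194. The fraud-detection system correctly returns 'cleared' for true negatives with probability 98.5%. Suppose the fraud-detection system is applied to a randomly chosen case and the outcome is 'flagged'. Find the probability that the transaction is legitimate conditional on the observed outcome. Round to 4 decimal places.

Write H for 'the transaction is fraudulent'. Prior odds H:¬H = 0.013/0.987 = 0.013171. For the 'flagged' outcome, the likelihood ratio is 0.806/0.015 = 53.733.
Posterior odds = 0.013171 × 53.733 = 0.70773, so P(H|E) = 0.70773/(1+0.70773) = 0.4144. Then P(¬H|E) = 1 − 0.4144 = 0.5856.

P(¬H | E) ≈ 0.5856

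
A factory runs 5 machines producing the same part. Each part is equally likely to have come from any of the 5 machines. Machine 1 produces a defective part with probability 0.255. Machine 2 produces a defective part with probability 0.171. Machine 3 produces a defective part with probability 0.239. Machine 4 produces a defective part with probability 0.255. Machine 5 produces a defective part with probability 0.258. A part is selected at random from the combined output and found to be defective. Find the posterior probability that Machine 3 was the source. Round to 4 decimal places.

P(defective|M1) = 0.255; P(defective|M2) = 0.171; P(defective|M3) = 0.239; P(defective|M4) = 0.255; P(defective|M5) = 0.258.
Prior × likelihood for each source: 0.2·0.255=0.05100, 0.2·0.171=0.03420, 0.2·0.239=0.04780, 0.2·0.255=0.05100, 0.2·0.258=0.05160. Summing gives P(defective) = 0.23560.
P(Machine 3 | defective) = 0.04780 / 0.23560 = 0.2029.

Posterior probability ≈ 0.2029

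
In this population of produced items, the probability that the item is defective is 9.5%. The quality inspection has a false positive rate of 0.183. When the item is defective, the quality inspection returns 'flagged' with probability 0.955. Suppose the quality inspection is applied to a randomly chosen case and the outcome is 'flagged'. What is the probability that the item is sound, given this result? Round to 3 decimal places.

P(¬H | E) ≈ 0.646

Write H for 'the item is defective'. Prior odds H:¬H = 0.095/0.905 = 0.10497. For the 'flagged' outcome, the likelihood ratio is 0.955/0.183 = 5.2186.
Posterior odds = 0.10497 × 5.2186 = 0.54781, so P(H|E) = 0.54781/(1+0.54781) = 0.354. Then P(¬H|E) = 1 − 0.354 = 0.646.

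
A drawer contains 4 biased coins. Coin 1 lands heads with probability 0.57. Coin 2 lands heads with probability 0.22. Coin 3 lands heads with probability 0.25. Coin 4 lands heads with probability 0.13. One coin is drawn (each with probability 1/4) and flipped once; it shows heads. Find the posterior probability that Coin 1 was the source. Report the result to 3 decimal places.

Tabulate prior·likelihood by source: [1] prior 0.25, lik 0.57, product 0.1425; [2] prior 0.25, lik 0.22, product 0.05500; [3] prior 0.25, lik 0.25, product 0.06250; [4] prior 0.25, lik 0.13, product 0.03250.
Normalizing constant = 0.29250; the posterior for Coin 1 is its product over the sum, 0.1425/0.29250 = 0.487.

Posterior probability ≈ 0.487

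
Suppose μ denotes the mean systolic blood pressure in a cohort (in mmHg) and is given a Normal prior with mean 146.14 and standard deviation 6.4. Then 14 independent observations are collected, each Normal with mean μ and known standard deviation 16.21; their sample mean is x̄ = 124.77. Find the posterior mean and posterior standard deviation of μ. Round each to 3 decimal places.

Posterior mean ≈ 131.485; posterior SD ≈ 3.588

Prior precision 1/τ₀² = 1/6.4² = 0.0244141; data precision n/σ² = 14/16.21² = 0.0532797.
Posterior precision = 0.0244141 + 0.0532797 = 0.0776938, giving posterior SD = 1/√0.0776938 = 3.588.
Posterior mean = (0.0244141·146.14 + 0.0532797·124.77) / 0.0776938 = 131.485.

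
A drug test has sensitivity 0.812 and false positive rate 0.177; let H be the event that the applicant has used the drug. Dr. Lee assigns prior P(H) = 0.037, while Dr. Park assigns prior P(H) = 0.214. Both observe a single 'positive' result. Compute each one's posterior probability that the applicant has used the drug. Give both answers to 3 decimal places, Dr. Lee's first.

Dr. Lee: 0.150; Dr. Park: 0.555

The likelihood ratio for a 'positive' result is 0.812/0.177 = 4.5876.
Dr. Lee: prior odds 0.037/0.963 = 0.038422; posterior odds 0.17626; posterior probability 0.150.
Dr. Park: prior odds 0.214/0.786 = 0.27226; posterior odds 1.2490; posterior probability 0.555.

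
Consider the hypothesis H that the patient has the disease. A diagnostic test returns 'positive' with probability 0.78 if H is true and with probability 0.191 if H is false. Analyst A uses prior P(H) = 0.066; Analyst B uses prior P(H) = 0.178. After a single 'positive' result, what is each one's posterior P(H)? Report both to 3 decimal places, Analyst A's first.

Analyst A: 0.224; Analyst B: 0.469

The likelihood ratio for a 'positive' result is 0.78/0.191 = 4.0838.
Analyst A: prior odds 0.066/0.934 = 0.070664; posterior odds 0.28857; posterior probability 0.224.
Analyst B: prior odds 0.178/0.822 = 0.21655; posterior odds 0.88432; posterior probability 0.469.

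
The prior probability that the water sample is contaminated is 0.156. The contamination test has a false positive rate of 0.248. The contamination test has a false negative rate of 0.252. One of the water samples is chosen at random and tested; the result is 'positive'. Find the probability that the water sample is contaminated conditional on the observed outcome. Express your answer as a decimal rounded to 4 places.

Let H be the event that the water sample is contaminated. P(H) = 0.156, so P(¬H) = 0.844. With E the 'positive' result, P(E|H) = 0.748 and P(E|¬H) = 0.248.
P(E) = 0.748·0.156 + 0.248·0.844 = 0.11669 + 0.20931 = 0.32600.
By Bayes' theorem, P(H|E) = 0.11669 / 0.32600 = 0.3579.

P(H | E) ≈ 0.3579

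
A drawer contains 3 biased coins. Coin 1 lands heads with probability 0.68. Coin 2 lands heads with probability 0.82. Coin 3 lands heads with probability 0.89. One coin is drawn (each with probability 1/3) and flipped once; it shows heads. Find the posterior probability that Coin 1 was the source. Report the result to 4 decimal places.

Posterior probability ≈ 0.2845

Tabulate prior·likelihood by source: [1] prior 0.333333, lik 0.68, product 0.2267; [2] prior 0.333333, lik 0.82, product 0.2733; [3] prior 0.333333, lik 0.89, product 0.2967.
Normalizing constant = 0.79667; the posterior for Coin 1 is its product over the sum, 0.2267/0.79667 = 0.2845.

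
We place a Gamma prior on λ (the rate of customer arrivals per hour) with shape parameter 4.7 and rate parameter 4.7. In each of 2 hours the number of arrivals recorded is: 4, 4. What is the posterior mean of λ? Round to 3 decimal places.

Total count ∑xᵢ = 8 over n = 2 hours.
Gamma is conjugate to the Poisson likelihood: posterior is Gamma(shape = 4.7+8 = 12.7, rate = 4.7+2 = 6.7).
Posterior mean = shape/rate = 12.7/6.7 = 1.896.

Posterior mean ≈ 1.896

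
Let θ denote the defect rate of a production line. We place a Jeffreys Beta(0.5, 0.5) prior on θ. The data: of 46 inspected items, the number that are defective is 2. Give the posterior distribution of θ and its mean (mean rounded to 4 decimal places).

Posterior: Beta(2.5, 44.5); mean ≈ 0.0532

Observing 2 successes and 44 failures updates Beta(0.5, 0.5) by adding the success and failure counts to the two shape parameters: α = 0.5+2 = 2.5, β = 0.5+44 = 44.5.
E[θ | data] = 2.5/(2.5+44.5) = 0.0532.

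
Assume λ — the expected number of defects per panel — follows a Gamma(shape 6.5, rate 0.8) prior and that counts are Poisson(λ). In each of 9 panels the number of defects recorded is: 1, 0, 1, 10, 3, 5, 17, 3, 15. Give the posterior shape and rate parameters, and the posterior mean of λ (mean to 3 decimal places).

Posterior: Gamma(shape=61.5, rate=9.8); mean ≈ 6.276

Total count ∑xᵢ = 55 over n = 9 panels.
Gamma is conjugate to the Poisson likelihood: posterior is Gamma(shape = 6.5+55 = 61.5, rate = 0.8+9 = 9.8).
Posterior mean = shape/rate = 61.5/9.8 = 6.276.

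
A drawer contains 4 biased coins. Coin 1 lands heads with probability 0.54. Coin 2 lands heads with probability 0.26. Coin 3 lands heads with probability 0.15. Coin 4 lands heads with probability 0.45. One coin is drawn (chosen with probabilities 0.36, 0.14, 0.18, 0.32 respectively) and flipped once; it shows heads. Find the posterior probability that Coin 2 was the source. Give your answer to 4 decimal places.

P(heads|C1) = 0.54; P(heads|C2) = 0.26; P(heads|C3) = 0.15; P(heads|C4) = 0.45.
Prior × likelihood for each source: 0.36·0.54=0.1944, 0.14·0.26=0.03640, 0.18·0.15=0.02700, 0.32·0.45=0.1440. Summing gives P(heads) = 0.40180.
P(Coin 2 | heads) = 0.03640 / 0.40180 = 0.0906.

Posterior probability ≈ 0.0906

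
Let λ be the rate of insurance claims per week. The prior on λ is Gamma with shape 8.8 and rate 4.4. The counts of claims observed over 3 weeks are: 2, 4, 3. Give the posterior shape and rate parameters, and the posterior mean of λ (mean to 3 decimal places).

Total count ∑xᵢ = 9 over n = 3 weeks.
Gamma is conjugate to the Poisson likelihood: posterior is Gamma(shape = 8.8+9 = 17.8, rate = 4.4+3 = 7.4).
E[λ | data] = 17.8/7.4 = 2.405.

Posterior: Gamma(shape=17.8, rate=7.4); mean ≈ 2.405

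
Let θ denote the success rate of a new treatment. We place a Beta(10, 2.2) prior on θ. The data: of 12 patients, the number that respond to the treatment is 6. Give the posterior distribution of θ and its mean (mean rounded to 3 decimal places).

Observing 6 successes and 6 failures updates Beta(10, 2.2) by adding the success and failure counts to the two shape parameters: α = 10+6 = 16, β = 2.2+6 = 8.2.
Posterior mean = α/(α+β) = 16/24.2 = 0.661.

Posterior: Beta(16, 8.2); mean ≈ 0.661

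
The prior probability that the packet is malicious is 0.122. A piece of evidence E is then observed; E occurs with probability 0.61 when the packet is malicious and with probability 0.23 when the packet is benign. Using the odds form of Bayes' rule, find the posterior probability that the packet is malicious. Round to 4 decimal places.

Prior odds = 0.122/(1−0.122) = 0.13895.
Likelihood ratio for E = 0.61/0.23 = 2.6522.
Posterior odds = prior odds × LR = 0.36853.
Posterior probability = odds/(1+odds) = 0.36853/1.3685 = 0.2693.

Posterior probability ≈ 0.2693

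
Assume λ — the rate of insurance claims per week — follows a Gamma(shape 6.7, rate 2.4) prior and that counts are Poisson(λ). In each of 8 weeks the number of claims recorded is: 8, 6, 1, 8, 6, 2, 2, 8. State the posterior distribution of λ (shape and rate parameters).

Posterior: Gamma(shape=47.7, rate=10.4)

Total count ∑xᵢ = 41 over n = 8 weeks.
Gamma is conjugate to the Poisson likelihood: posterior is Gamma(shape = 6.7+41 = 47.7, rate = 2.4+8 = 10.4).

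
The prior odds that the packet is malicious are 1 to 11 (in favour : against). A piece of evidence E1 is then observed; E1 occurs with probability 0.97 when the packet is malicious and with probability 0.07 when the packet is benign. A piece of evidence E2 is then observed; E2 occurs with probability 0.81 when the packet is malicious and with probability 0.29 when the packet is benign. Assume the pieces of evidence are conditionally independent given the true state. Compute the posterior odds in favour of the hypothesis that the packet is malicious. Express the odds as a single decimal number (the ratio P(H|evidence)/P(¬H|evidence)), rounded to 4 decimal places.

Posterior odds ≈ 3.5186

Prior odds = 1/11 = 0.090909.
Likelihood ratio for E1 = 0.97/0.07 = 13.857.
Likelihood ratio for E2 = 0.81/0.29 = 2.7931.
Posterior odds = prior odds × LR₁ × LR₂ = 3.5186.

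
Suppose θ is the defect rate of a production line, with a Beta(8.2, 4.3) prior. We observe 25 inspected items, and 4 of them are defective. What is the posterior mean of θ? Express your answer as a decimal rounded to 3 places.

Observing 4 successes and 21 failures updates Beta(8.2, 4.3) by adding the success and failure counts to the two shape parameters: α = 8.2+4 = 12.2, β = 4.3+21 = 25.3.
Posterior mean = α/(α+β) = 12.2/37.5 = 0.325.

Posterior mean ≈ 0.325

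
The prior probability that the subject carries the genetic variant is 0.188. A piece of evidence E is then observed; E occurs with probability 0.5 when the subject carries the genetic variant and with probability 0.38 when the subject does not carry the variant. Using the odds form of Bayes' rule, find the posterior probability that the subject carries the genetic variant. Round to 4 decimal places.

Prior odds = 0.188/(1−0.188) = 0.23153.
Likelihood ratio for E = 0.5/0.38 = 1.3158.
Posterior odds = prior odds × LR = 0.30464.
Posterior probability = odds/(1+odds) = 0.30464/1.3046 = 0.2335.

Posterior probability ≈ 0.2335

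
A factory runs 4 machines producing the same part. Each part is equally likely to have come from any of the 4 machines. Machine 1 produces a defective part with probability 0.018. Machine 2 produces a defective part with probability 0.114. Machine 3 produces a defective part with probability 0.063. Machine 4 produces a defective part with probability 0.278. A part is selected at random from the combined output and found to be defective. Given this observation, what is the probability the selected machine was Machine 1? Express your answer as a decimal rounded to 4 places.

P(defective|M1) = 0.018; P(defective|M2) = 0.114; P(defective|M3) = 0.063; P(defective|M4) = 0.278.
Prior × likelihood for each source: 0.25·0.018=0.004500, 0.25·0.114=0.02850, 0.25·0.063=0.01575, 0.25·0.278=0.06950. Summing gives P(defective) = 0.11825.
P(Machine 1 | defective) = 0.004500 / 0.11825 = 0.0381.

Posterior probability ≈ 0.0381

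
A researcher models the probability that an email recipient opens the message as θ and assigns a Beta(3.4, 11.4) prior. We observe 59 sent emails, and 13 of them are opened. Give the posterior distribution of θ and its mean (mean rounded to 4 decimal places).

Observing 13 successes and 46 failures updates Beta(3.4, 11.4) by adding the success and failure counts to the two shape parameters: α = 3.4+13 = 16.4, β = 11.4+46 = 57.4.
E[θ | data] = 16.4/(16.4+57.4) = 0.2222.

Posterior: Beta(16.4, 57.4); mean ≈ 0.2222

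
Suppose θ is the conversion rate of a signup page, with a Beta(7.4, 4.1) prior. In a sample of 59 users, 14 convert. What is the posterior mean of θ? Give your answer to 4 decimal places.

Posterior mean ≈ 0.3035

Observing 14 successes and 45 failures updates Beta(7.4, 4.1) by adding the success and failure counts to the two shape parameters: α = 7.4+14 = 21.4, β = 4.1+45 = 49.1.
Posterior mean = α/(α+β) = 21.4/70.5 = 0.3035.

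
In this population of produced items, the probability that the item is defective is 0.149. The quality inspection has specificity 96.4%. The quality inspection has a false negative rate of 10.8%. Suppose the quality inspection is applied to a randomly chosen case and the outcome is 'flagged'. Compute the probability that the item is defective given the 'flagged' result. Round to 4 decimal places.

Let H be the event that the item is defective. P(H) = 0.149, so P(¬H) = 0.851. With E the 'flagged' result, P(E|H) = 0.892 and P(E|¬H) = 0.036.
P(E) = 0.892·0.149 + 0.036·0.851 = 0.13291 + 0.030636 = 0.16354.
By Bayes' theorem, P(H|E) = 0.13291 / 0.16354 = 0.8127.

P(H | E) ≈ 0.8127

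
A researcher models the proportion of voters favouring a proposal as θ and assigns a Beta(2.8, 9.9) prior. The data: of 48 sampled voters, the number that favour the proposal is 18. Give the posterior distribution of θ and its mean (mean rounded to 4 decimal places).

Observing 18 successes and 30 failures updates Beta(2.8, 9.9) by adding the success and failure counts to the two shape parameters: α = 2.8+18 = 20.8, β = 9.9+30 = 39.9.
E[θ | data] = 20.8/(20.8+39.9) = 0.3427.

Posterior: Beta(20.8, 39.9); mean ≈ 0.3427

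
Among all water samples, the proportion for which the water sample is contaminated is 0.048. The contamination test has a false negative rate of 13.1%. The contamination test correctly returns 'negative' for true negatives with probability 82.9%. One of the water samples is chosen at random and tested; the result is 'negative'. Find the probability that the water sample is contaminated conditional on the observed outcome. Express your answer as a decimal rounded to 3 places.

P(H | E) ≈ 0.008

Write H for 'the water sample is contaminated'. Prior odds H:¬H = 0.048/0.952 = 0.050420. For the 'negative' outcome, the likelihood ratio is 0.131/0.829 = 0.15802.
Posterior odds = 0.050420 × 0.15802 = 0.0079675, so P(H|E) = 0.0079675/(1+0.0079675) = 0.008.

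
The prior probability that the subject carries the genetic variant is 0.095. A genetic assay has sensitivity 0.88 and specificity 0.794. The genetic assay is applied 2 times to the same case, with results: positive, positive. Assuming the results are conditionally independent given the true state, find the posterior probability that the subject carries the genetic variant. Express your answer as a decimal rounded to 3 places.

Let H be the event that the subject carries the genetic variant; start with P(H) = 0.095. P('positive'|H) = 0.88, P('positive'|¬H) = 0.206.
Update on result 1 ('positive'): P(H) ← 0.88·0.0950 / (0.88·0.0950 + 0.206·0.9050) = 0.083600/0.27003 = 0.3096.
Update on result 2 ('positive'): P(H) ← 0.88·0.3096 / (0.88·0.3096 + 0.206·0.6904) = 0.27244/0.41467 = 0.6570.

Posterior P(H) ≈ 0.657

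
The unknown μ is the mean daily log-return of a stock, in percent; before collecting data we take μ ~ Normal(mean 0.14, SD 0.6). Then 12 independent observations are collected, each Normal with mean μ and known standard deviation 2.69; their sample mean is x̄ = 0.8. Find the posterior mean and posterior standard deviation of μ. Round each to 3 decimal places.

With known σ, the Normal prior is conjugate. Weight on the data is w = (n/σ²)/(n/σ² + 1/τ₀²) = 1.65835/(1.65835+2.77778) = 0.37383.
Posterior mean = w·x̄ + (1−w)·μ₀ = 0.37383·0.8 + 0.62617·0.14 = 0.387. Posterior variance = 1/(1.65835+2.77778) = 0.225422, so SD = 0.475.

Posterior mean ≈ 0.387; posterior SD ≈ 0.475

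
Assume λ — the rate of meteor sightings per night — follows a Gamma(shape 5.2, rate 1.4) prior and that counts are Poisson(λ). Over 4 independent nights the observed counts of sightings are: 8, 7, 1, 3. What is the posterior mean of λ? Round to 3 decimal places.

The Poisson likelihood adds the total count to the shape and the number of exposure periods to the rate. Here ∑xᵢ = 19 and n = 4, so shape 5.2→24.2 and rate 1.4→5.4.
E[λ | data] = 24.2/5.4 = 4.481.

Posterior mean ≈ 4.481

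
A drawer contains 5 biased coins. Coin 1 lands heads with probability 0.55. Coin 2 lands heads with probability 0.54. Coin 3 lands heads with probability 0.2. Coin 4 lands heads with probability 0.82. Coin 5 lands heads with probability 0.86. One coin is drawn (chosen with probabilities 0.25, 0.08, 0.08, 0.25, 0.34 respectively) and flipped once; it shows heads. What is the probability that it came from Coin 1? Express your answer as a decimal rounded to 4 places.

P(heads|C1) = 0.55; P(heads|C2) = 0.54; P(heads|C3) = 0.2; P(heads|C4) = 0.82; P(heads|C5) = 0.86.
Prior × likelihood for each source: 0.25·0.55=0.1375, 0.08·0.54=0.04320, 0.08·0.2=0.01600, 0.25·0.82=0.2050, 0.34·0.86=0.2924. Summing gives P(heads) = 0.69410.
P(Coin 1 | heads) = 0.1375 / 0.69410 = 0.1981.

Posterior probability ≈ 0.1981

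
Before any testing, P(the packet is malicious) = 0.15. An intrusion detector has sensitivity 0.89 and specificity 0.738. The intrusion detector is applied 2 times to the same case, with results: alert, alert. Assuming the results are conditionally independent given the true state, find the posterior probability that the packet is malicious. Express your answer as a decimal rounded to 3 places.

With H the event that the packet is malicious, the joint likelihood of the observed sequence is P(data|H) = 0.89·0.89 = 0.79210 and P(data|¬H) = 0.262·0.262 = 0.068644.
Bayes: P(H|data) = 0.15·0.79210 / (0.15·0.79210 + 0.85·0.068644) = 0.11882/0.17716 = 0.6707.

Posterior P(H) ≈ 0.671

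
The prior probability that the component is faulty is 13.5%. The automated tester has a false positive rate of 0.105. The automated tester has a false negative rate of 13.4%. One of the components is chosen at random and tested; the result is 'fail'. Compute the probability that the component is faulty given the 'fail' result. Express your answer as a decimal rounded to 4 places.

P(H | E) ≈ 0.5628

Let H be the event that the component is faulty. P(H) = 0.135, so P(¬H) = 0.865. With E the 'fail' result, P(E|H) = 0.866 and P(E|¬H) = 0.105.
P(E) = 0.866·0.135 + 0.105·0.865 = 0.11691 + 0.090825 = 0.20774.
By Bayes' theorem, P(H|E) = 0.11691 / 0.20774 = 0.5628.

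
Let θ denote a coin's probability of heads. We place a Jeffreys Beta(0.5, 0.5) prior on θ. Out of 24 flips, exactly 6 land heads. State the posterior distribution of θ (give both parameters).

Observing 6 successes and 18 failures updates Beta(0.5, 0.5) by adding the success and failure counts to the two shape parameters: α = 0.5+6 = 6.5, β = 0.5+18 = 18.5.

Posterior: Beta(6.5, 18.5)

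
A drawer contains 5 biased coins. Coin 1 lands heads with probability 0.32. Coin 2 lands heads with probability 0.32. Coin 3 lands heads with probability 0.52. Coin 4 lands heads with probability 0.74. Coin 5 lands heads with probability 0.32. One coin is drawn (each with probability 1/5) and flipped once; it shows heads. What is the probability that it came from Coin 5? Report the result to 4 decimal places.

P(heads|C1) = 0.32; P(heads|C2) = 0.32; P(heads|C3) = 0.52; P(heads|C4) = 0.74; P(heads|C5) = 0.32.
Prior × likelihood for each source: 0.2·0.32=0.06400, 0.2·0.32=0.06400, 0.2·0.52=0.1040, 0.2·0.74=0.1480, 0.2·0.32=0.06400. Summing gives P(heads) = 0.44400.
P(Coin 5 | heads) = 0.06400 / 0.44400 = 0.1441.

Posterior probability ≈ 0.1441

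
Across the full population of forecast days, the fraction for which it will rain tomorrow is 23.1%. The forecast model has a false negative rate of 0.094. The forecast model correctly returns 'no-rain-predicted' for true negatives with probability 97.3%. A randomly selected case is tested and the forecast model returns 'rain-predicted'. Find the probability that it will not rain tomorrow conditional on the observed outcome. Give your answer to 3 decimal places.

Let H be the event that it will rain tomorrow. P(H) = 0.231, so P(¬H) = 0.769. With E the 'rain-predicted' result, P(E|H) = 0.906 and P(E|¬H) = 0.027.
P(E) = 0.906·0.231 + 0.027·0.769 = 0.20929 + 0.020763 = 0.23005.
By Bayes' theorem, P(H|E) = 0.20929 / 0.23005 = 0.910. Hence P(¬H|E) = 1 − 0.910 = 0.090.

P(¬H | E) ≈ 0.090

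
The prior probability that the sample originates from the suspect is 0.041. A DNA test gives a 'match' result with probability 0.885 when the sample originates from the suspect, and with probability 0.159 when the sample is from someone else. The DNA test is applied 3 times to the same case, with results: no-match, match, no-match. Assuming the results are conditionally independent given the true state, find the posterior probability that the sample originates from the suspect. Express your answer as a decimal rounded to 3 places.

Let H be the event that the sample originates from the suspect; start with P(H) = 0.041. P('match'|H) = 0.885, P('match'|¬H) = 0.159.
Update on result 1 ('no-match'): P(H) ← 0.115·0.0410 / (0.115·0.0410 + 0.841·0.9590) = 0.0047150/0.81123 = 0.0058.
Update on result 2 ('match'): P(H) ← 0.885·0.0058 / (0.885·0.0058 + 0.159·0.9942) = 0.0051437/0.16322 = 0.0315.
Update on result 3 ('no-match'): P(H) ← 0.115·0.0315 / (0.115·0.0315 + 0.841·0.9685) = 0.0036241/0.81812 = 0.0044.

Posterior P(H) ≈ 0.004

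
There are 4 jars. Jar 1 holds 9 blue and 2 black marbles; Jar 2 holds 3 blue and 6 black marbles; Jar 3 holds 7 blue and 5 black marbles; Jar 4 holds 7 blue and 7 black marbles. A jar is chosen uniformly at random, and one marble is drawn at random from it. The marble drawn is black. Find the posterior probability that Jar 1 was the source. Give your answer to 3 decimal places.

Tabulate prior·likelihood by source: [1] prior 0.25, lik 0.1818, product 0.04545; [2] prior 0.25, lik 0.6667, product 0.1667; [3] prior 0.25, lik 0.4167, product 0.1042; [4] prior 0.25, lik 0.5, product 0.1250.
Normalizing constant = 0.44129; the posterior for Jar 1 is its product over the sum, 0.04545/0.44129 = 0.103.

Posterior probability ≈ 0.103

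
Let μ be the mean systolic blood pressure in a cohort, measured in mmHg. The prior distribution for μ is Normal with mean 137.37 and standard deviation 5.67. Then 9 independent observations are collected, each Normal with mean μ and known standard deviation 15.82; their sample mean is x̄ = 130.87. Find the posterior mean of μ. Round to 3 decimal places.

Prior precision 1/τ₀² = 1/5.67² = 0.0311053; data precision n/σ² = 9/15.82² = 0.0359608.
Posterior precision = 0.0311053 + 0.0359608 = 0.0670661.
Posterior mean = (0.0311053·137.37 + 0.0359608·130.87) / 0.0670661 = 133.885.

Posterior mean ≈ 133.885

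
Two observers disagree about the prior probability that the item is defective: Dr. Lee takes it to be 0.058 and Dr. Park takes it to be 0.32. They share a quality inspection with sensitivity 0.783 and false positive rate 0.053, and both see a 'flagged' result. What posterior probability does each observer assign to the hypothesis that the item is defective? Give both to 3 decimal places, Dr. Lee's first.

Dr. Lee: 0.476; Dr. Park: 0.874

The likelihood ratio for a 'flagged' result is 0.783/0.053 = 14.774.
Dr. Lee: prior odds 0.058/0.942 = 0.061571; posterior odds 0.90963; posterior probability 0.476.
Dr. Park: prior odds 0.32/0.68 = 0.47059; posterior odds 6.9523; posterior probability 0.874.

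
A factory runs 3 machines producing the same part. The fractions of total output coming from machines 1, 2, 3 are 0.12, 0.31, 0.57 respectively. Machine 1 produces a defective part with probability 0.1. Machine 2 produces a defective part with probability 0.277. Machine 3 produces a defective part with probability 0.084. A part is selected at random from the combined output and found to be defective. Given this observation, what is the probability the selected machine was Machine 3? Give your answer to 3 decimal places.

Tabulate prior·likelihood by source: [1] prior 0.12, lik 0.1, product 0.01200; [2] prior 0.31, lik 0.277, product 0.08587; [3] prior 0.57, lik 0.084, product 0.04788.
Normalizing constant = 0.14575; the posterior for Machine 3 is its product over the sum, 0.04788/0.14575 = 0.329.

Posterior probability ≈ 0.329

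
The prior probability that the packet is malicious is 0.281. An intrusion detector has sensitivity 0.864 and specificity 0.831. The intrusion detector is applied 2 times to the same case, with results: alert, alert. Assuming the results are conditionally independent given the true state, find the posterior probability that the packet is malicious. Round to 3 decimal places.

Let H be the event that the packet is malicious; start with P(H) = 0.281. P('alert'|H) = 0.864, P('alert'|¬H) = 0.169.
Update on result 1 ('alert'): P(H) ← 0.864·0.2810 / (0.864·0.2810 + 0.169·0.7190) = 0.24278/0.36430 = 0.6664.
Update on result 2 ('alert'): P(H) ← 0.864·0.6664 / (0.864·0.6664 + 0.169·0.3336) = 0.57581/0.63218 = 0.9108.

Posterior P(H) ≈ 0.911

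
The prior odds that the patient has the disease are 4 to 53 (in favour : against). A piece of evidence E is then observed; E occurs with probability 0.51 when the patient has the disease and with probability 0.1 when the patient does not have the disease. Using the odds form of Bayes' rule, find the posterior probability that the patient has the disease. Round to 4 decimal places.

Posterior probability ≈ 0.2779

Prior odds = 4/53 = 0.075472. In log-odds, ln(0.075472) = -2.5840.
Add log likelihood ratio: ln(5.1000) = 1.6292.
Posterior log-odds = -0.95476, so posterior odds = exp(-0.95476) = 0.38491. Converting, P(H|E) = 0.38491/1.3849 = 0.2779.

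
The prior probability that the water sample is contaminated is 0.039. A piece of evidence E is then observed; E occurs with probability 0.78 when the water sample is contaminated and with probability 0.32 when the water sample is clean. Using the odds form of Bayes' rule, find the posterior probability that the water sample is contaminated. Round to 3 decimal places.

Posterior probability ≈ 0.090

Prior odds = 0.039/(1−0.039) = 0.040583. In log-odds, ln(0.040583) = -3.2044.
Add log likelihood ratio: ln(2.4375) = 0.89097.
Posterior log-odds = -2.3134, so posterior odds = exp(-2.3134) = 0.098920. Converting, P(H|E) = 0.098920/1.0989 = 0.090.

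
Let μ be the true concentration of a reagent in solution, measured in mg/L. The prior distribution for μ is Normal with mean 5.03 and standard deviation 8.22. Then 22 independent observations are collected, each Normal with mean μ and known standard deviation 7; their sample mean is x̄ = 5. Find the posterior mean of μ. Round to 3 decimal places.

With known σ, the Normal prior is conjugate. Weight on the data is w = (n/σ²)/(n/σ² + 1/τ₀²) = 0.448980/(0.448980+0.0147998) = 0.96809.
Posterior mean = w·x̄ + (1−w)·μ₀ = 0.96809·5 + 0.031911·5.03 = 5.001.

Posterior mean ≈ 5.001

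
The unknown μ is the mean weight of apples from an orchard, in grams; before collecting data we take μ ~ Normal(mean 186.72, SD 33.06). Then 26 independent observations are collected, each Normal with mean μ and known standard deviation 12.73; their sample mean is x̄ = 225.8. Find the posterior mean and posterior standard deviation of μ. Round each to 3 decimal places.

Posterior mean ≈ 225.578; posterior SD ≈ 2.489

Prior precision 1/τ₀² = 1/33.06² = 0.00091494; data precision n/σ² = 26/12.73² = 0.160441.
Posterior precision = 0.00091494 + 0.160441 = 0.161356, giving posterior SD = 1/√0.161356 = 2.489.
Posterior mean = (0.00091494·186.72 + 0.160441·225.8) / 0.161356 = 225.578.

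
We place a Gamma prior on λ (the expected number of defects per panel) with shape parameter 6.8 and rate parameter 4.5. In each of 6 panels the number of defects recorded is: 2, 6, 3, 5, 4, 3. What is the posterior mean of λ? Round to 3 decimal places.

The Poisson likelihood adds the total count to the shape and the number of exposure periods to the rate. Here ∑xᵢ = 23 and n = 6, so shape 6.8→29.8 and rate 4.5→10.5.
Posterior mean = shape/rate = 29.8/10.5 = 2.838.

Posterior mean ≈ 2.838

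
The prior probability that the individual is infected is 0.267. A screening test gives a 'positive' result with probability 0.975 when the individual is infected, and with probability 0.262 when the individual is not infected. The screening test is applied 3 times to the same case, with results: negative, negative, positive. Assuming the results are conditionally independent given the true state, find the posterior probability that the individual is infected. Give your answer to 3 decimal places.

With H the event that the individual is infected, the joint likelihood of the observed sequence is P(data|H) = 0.025·0.025·0.975 = 0.00060938 and P(data|¬H) = 0.738·0.738·0.262 = 0.14270.
Bayes: P(H|data) = 0.267·0.00060938 / (0.267·0.00060938 + 0.733·0.14270) = 0.00016270/0.10476 = 0.0016.

Posterior P(H) ≈ 0.002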